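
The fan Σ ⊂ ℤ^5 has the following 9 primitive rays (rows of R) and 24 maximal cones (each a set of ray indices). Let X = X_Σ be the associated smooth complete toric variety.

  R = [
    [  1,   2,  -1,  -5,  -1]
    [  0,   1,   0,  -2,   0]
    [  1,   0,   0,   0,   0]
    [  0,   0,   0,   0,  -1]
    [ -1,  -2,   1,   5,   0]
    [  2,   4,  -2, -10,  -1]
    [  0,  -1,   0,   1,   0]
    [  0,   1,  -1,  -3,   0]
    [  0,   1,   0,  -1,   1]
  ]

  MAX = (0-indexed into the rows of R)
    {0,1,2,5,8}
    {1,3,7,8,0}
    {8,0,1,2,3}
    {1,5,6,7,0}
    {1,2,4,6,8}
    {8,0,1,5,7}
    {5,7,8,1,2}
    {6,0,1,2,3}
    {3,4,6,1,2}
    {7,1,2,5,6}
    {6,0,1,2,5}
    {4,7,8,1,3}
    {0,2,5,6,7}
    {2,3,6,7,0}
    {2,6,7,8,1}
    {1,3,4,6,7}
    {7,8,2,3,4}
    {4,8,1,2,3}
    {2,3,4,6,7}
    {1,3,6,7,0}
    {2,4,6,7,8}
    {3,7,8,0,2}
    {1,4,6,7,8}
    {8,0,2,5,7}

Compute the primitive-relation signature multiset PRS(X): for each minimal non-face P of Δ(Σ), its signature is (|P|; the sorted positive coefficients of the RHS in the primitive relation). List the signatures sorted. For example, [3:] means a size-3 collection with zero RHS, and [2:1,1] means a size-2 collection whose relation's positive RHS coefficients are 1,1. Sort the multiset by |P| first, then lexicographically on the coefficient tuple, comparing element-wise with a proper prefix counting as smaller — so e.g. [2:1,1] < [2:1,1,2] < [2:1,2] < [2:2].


Minimal non-faces — 9 found among 9 rays, 24 max cones:

  P = {0,4}:  v_{0} + v_{4} = v_{3}  ⇒ sig = [2:1]
  P = {4,5}:  v_{4} + v_{5} = v_{0}  ⇒ sig = [2:1]
  P = {3,5}:  v_{3} + v_{5} = 2·v_{0}  ⇒ sig = [2:2]
  P = {3,6,8}:  v_{3} + v_{6} + v_{8} = 0  ⇒ sig = [3:]
  P = {0,6,8}:  v_{0} + v_{6} + v_{8} = v_{1} + v_{2} + v_{7}  ⇒ sig = [3:1,1,1]
  P = {5,6,8}:  v_{5} + v_{6} + v_{8} = 2·v_{1} + 2·v_{2} + 2·v_{7}  ⇒ sig = [3:2,2,2]
  P = {1,2,4,7}:  v_{1} + v_{2} + v_{4} + v_{7} = 0  ⇒ sig = [4:]
  P = {0,1,2,7}:  v_{0} + v_{1} + v_{2} + v_{7} = v_{5}  ⇒ sig = [4:1]
  P = {1,2,3,7}:  v_{1} + v_{2} + v_{3} + v_{7} = v_{0}  ⇒ sig = [4:1]

Hence PRS(X_Σ) =
[[2:1], [2:1], [2:2], [3:], [3:1,1,1], [3:2,2,2], [4:], [4:1], [4:1]]


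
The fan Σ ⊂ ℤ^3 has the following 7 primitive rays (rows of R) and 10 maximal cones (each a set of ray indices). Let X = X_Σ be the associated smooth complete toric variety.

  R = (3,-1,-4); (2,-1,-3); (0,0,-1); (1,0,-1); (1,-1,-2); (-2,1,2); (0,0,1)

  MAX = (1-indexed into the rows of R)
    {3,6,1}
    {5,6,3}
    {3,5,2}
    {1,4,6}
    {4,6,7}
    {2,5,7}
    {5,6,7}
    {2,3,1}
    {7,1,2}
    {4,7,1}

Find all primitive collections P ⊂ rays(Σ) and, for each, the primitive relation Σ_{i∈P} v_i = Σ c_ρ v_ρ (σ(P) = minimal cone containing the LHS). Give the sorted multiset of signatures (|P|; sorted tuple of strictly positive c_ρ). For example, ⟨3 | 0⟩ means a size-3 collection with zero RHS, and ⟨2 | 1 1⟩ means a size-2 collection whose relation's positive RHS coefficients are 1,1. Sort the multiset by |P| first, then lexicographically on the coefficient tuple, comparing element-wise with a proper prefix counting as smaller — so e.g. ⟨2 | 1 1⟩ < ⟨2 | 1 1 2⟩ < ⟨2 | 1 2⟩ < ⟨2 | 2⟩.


Minimal non-faces — 7 found among 7 rays, 10 max cones:

  {3,7}:  v_{3} + v_{7} = 0 ; sig = ⟨2 | 0⟩
  {2,4}:  v_{2} + v_{4} = v_{1} ; sig = ⟨2 | 1⟩
  {2,6}:  v_{2} + v_{6} = v_{3} ; sig = ⟨2 | 1⟩
  {4,5}:  v_{4} + v_{5} = v_{2} ; sig = ⟨2 | 1⟩
  {3,4}:  v_{3} + v_{4} = v_{1} + v_{6} ; sig = ⟨2 | 1 1⟩
  {1,5}:  v_{1} + v_{5} = 2·v_{2} ; sig = ⟨2 | 2⟩
  {1,6,7}:  v_{1} + v_{6} + v_{7} = v_{4} ; sig = ⟨3 | 1⟩

Signatures (|P|; sorted positive RHS coefficients), sorted:
    ⟨2 | 0⟩
    ⟨2 | 1⟩
    ⟨2 | 1⟩
    ⟨2 | 1⟩
    ⟨2 | 1 1⟩
    ⟨2 | 2⟩
    ⟨3 | 1⟩


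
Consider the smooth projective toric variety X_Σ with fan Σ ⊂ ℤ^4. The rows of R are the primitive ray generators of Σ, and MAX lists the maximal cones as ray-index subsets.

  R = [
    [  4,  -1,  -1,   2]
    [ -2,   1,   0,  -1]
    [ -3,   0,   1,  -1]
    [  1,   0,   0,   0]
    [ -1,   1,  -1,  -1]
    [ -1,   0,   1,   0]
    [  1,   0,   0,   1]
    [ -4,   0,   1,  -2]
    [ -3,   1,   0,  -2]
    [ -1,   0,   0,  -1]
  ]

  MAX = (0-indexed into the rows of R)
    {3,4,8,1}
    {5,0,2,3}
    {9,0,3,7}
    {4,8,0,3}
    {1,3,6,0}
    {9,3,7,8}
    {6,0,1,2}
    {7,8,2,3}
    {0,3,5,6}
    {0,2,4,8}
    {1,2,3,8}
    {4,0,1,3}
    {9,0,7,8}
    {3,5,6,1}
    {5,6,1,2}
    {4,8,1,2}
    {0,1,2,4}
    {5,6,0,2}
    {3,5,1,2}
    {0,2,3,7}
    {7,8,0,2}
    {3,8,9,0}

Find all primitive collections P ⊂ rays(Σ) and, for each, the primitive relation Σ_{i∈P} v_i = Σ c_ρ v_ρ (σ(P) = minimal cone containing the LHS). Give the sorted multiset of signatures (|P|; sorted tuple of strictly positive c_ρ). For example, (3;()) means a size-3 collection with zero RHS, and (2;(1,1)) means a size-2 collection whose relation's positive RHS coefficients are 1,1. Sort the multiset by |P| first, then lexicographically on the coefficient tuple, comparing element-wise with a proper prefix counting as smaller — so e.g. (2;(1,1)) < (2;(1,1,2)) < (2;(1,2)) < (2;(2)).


The 20 primitive collections of Σ (r=10, n=4):

  {6,9}:  v_{6} + v_{9} = 0  so sig = (2;())
  {1,9}:  v_{1} + v_{9} = v_{8}  so sig = (2;(1))
  {2,9}:  v_{2} + v_{9} = v_{7}  so sig = (2;(1))
  {4,5}:  v_{4} + v_{5} = v_{1}  so sig = (2;(1))
  {6,7}:  v_{6} + v_{7} = v_{2}  so sig = (2;(1))
  {6,8}:  v_{6} + v_{8} = v_{1}  so sig = (2;(1))
  {1,7}:  v_{1} + v_{7} = v_{2} + v_{8}  so sig = (2;(1,1))
  {5,9}:  v_{5} + v_{9} = v_{2} + v_{3}  so sig = (2;(1,1))
  {5,8}:  v_{5} + v_{8} = v_{1} + v_{2} + v_{3}  so sig = (2;(1,1,1))
  {4,7}:  v_{4} + v_{7} = v_{0} + v_{2} + 2·v_{8}  so sig = (2;(1,1,2))
  {4,6}:  v_{4} + v_{6} = v_{0} + 2·v_{1}  so sig = (2;(1,2))
  {4,9}:  v_{4} + v_{9} = v_{0} + 2·v_{8}  so sig = (2;(1,2))
  {5,7}:  v_{5} + v_{7} = 2·v_{2} + v_{3}  so sig = (2;(1,2))
  {0,1,5}:  v_{0} + v_{1} + v_{5} = v_{6}  so sig = (3;(1))
  {0,1,8}:  v_{0} + v_{1} + v_{8} = v_{4}  so sig = (3;(1))
  {2,3,4}:  v_{2} + v_{3} + v_{4} = v_{8}  so sig = (3;(1))
  {2,3,6}:  v_{2} + v_{3} + v_{6} = v_{5}  so sig = (3;(1))
  {0,1,2,3}:  v_{0} + v_{1} + v_{2} + v_{3} = 0  so sig = (4;())
  {0,2,3,8}:  v_{0} + v_{2} + v_{3} + v_{8} = v_{9}  so sig = (4;(1))
  {0,3,7,8}:  v_{0} + v_{3} + v_{7} + v_{8} = 2·v_{9}  so sig = (4;(2))

Sorted signature multiset PRS(X):
    (2;())
    (2;(1))
    (2;(1))
    (2;(1))
    (2;(1))
    (2;(1))
    (2;(1,1))
    (2;(1,1))
    (2;(1,1,1))
    (2;(1,1,2))
    (2;(1,2))
    (2;(1,2))
    (2;(1,2))
    (3;(1))
    (3;(1))
    (3;(1))
    (3;(1))
    (4;())
    (4;(1))
    (4;(2))


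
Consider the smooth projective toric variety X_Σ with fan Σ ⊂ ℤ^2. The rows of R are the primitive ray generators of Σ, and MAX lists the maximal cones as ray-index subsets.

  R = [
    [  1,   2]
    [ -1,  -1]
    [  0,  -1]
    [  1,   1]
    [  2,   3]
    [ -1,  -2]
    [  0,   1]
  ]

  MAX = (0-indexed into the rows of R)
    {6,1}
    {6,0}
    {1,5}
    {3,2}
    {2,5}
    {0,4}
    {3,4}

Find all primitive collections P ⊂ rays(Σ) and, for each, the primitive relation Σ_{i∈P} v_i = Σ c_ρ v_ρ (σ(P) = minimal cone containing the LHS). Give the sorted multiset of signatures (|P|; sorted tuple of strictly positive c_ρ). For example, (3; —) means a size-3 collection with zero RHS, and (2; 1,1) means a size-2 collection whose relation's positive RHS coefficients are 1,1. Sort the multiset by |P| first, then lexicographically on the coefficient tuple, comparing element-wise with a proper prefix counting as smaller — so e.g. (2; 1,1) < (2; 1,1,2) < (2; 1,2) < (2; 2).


Δ(Σ) — 7 vertices, 14 min non-faces:

  {0,5}:  v_{0} + v_{5} = 0  ⇒ sig = (2; —)
  {1,3}:  v_{1} + v_{3} = 0  ⇒ sig = (2; —)
  {2,6}:  v_{2} + v_{6} = 0  ⇒ sig = (2; —)
  {0,1}:  v_{0} + v_{1} = v_{6}  ⇒ sig = (2; 1)
  {0,2}:  v_{0} + v_{2} = v_{3}  ⇒ sig = (2; 1)
  {0,3}:  v_{0} + v_{3} = v_{4}  ⇒ sig = (2; 1)
  {1,2}:  v_{1} + v_{2} = v_{5}  ⇒ sig = (2; 1)
  {1,4}:  v_{1} + v_{4} = v_{0}  ⇒ sig = (2; 1)
  {3,5}:  v_{3} + v_{5} = v_{2}  ⇒ sig = (2; 1)
  {3,6}:  v_{3} + v_{6} = v_{0}  ⇒ sig = (2; 1)
  {4,5}:  v_{4} + v_{5} = v_{3}  ⇒ sig = (2; 1)
  {5,6}:  v_{5} + v_{6} = v_{1}  ⇒ sig = (2; 1)
  {2,4}:  v_{2} + v_{4} = 2·v_{3}  ⇒ sig = (2; 2)
  {4,6}:  v_{4} + v_{6} = 2·v_{0}  ⇒ sig = (2; 2)

Signatures (|P|; sorted positive RHS coefficients), sorted:
    |P|=2: 14 collections, coeffs (), (), (), (1), (1), (1), (1), (1), (1), (1), (1), (1), (2), (2)


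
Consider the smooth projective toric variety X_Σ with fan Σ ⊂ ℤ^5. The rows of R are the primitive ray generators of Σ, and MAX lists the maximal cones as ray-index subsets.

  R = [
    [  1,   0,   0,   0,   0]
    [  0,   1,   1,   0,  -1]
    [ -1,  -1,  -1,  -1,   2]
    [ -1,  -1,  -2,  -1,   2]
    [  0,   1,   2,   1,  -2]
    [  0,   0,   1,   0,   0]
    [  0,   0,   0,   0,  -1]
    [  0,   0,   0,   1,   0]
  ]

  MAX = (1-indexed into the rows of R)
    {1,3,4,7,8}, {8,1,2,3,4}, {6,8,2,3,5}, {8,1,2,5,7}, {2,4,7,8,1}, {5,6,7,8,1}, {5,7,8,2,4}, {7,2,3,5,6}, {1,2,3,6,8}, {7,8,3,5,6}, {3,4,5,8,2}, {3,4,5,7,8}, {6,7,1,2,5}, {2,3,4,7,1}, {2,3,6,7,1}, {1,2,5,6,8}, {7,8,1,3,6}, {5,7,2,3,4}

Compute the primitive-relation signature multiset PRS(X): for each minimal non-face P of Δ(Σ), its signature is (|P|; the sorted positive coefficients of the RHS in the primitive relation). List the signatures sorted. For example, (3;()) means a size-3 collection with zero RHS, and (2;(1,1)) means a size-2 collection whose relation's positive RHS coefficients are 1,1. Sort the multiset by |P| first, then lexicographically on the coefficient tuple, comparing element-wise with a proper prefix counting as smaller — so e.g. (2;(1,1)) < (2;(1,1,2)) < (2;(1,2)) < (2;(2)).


Primitive collections (5):

  {4,6}:  v_{4} + v_{6} = v_{3}  ⟹  sig = (2;(1))
  {1,4,5}:  v_{1} + v_{4} + v_{5} = 0  ⟹  sig = (3;())
  {1,3,5}:  v_{1} + v_{3} + v_{5} = v_{6}  ⟹  sig = (3;(1))
  {2,6,7,8}:  v_{2} + v_{6} + v_{7} + v_{8} = v_{5}  ⟹  sig = (4;(1))
  {2,3,7,8}:  v_{2} + v_{3} + v_{7} + v_{8} = v_{4} + v_{5}  ⟹  sig = (4;(1,1))

Sorted signature multiset PRS(X):
{ (2;(1)),  (3;()),  (3;(1)),  (4;(1)),  (4;(1,1)) }


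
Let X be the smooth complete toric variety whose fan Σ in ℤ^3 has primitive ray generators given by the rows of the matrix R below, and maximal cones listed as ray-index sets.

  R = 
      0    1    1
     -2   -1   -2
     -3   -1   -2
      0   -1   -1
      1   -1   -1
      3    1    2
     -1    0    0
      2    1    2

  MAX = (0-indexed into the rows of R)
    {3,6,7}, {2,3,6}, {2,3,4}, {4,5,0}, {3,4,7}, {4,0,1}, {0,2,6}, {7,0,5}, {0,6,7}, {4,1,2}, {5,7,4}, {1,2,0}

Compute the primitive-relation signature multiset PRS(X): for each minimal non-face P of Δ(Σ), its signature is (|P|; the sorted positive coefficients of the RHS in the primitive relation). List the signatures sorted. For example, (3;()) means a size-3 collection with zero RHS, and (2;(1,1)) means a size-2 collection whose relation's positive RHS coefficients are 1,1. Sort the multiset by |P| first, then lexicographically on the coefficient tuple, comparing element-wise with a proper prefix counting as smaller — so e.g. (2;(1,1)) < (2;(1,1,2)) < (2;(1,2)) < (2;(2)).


The 12 primitive collections of Σ (r=8, n=3):

  P={0,3}:  v_{0} + v_{3} = 0  ⇒ sig = (2;())
  P={1,7}:  v_{1} + v_{7} = 0  ⇒ sig = (2;())
  P={2,5}:  v_{2} + v_{5} = 0  ⇒ sig = (2;())
  P={1,6}:  v_{1} + v_{6} = v_{2}  ⇒ sig = (2;(1))
  P={2,7}:  v_{2} + v_{7} = v_{6}  ⇒ sig = (2;(1))
  P={4,6}:  v_{4} + v_{6} = v_{3}  ⇒ sig = (2;(1))
  P={5,6}:  v_{5} + v_{6} = v_{7}  ⇒ sig = (2;(1))
  P={1,3}:  v_{1} + v_{3} = v_{2} + v_{4}  ⇒ sig = (2;(1,1))
  P={1,5}:  v_{1} + v_{5} = v_{0} + v_{4}  ⇒ sig = (2;(1,1))
  P={3,5}:  v_{3} + v_{5} = v_{4} + v_{7}  ⇒ sig = (2;(1,1))
  P={0,2,4}:  v_{0} + v_{2} + v_{4} = v_{1}  ⇒ sig = (3;(1))
  P={0,4,7}:  v_{0} + v_{4} + v_{7} = v_{5}  ⇒ sig = (3;(1))

Signatures (|P|; sorted positive RHS coefficients), sorted:
    |P|=2: 10 collections, coeffs (), (), (), (1), (1), (1), (1), (1,1), (1,1), (1,1)
    |P|=3: 2 collections, coeffs (1), (1)


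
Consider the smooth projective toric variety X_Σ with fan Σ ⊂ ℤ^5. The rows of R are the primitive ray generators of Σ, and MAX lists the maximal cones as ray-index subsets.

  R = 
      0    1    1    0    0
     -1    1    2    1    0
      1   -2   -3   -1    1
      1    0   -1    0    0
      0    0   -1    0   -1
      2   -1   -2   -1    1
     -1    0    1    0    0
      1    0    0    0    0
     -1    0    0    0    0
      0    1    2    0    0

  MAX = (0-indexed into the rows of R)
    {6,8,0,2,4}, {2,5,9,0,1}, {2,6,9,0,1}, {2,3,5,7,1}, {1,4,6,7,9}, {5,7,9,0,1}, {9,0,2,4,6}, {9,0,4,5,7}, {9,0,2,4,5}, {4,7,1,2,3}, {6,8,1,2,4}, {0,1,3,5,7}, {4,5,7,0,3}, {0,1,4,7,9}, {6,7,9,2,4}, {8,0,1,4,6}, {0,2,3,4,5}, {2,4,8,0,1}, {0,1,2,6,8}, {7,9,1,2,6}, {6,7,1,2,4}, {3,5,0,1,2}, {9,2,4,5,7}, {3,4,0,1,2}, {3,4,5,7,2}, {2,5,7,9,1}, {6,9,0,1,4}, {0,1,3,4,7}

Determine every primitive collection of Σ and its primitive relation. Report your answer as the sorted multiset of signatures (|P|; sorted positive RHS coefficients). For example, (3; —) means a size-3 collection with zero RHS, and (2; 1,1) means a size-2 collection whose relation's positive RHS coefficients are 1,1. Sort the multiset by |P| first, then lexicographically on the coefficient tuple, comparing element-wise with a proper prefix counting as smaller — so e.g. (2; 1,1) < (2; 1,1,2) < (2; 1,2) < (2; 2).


Minimal non-faces — 12 found among 10 rays, 28 max cones:

  P={3,6}:  v_{3} + v_{6} = 0  so sig = (2; —)
  P={7,8}:  v_{7} + v_{8} = 0  so sig = (2; —)
  P={3,9}:  v_{3} + v_{9} = v_{0} + v_{7}  so sig = (2; 1,1)
  P={5,6}:  v_{5} + v_{6} = v_{2} + v_{9}  so sig = (2; 1,1)
  P={5,8}:  v_{5} + v_{8} = v_{0} + v_{2}  so sig = (2; 1,1)
  P={8,9}:  v_{8} + v_{9} = v_{0} + v_{6}  so sig = (2; 1,1)
  P={3,8}:  v_{3} + v_{8} = v_{0} + v_{1} + v_{2} + v_{4}  so sig = (2; 1,1,1,1)
  P={0,2,7}:  v_{0} + v_{2} + v_{7} = v_{5}  so sig = (3; 1)
  P={0,6,7}:  v_{0} + v_{6} + v_{7} = v_{9}  so sig = (3; 1)
  P={1,4,5}:  v_{1} + v_{4} + v_{5} = v_{3}  so sig = (3; 1)
  P={1,2,4,9}:  v_{1} + v_{2} + v_{4} + v_{9} = 0  so sig = (4; —)
  P={0,1,2,4,6}:  v_{0} + v_{1} + v_{2} + v_{4} + v_{6} = v_{8}  so sig = (5; 1)

so the primitive-relation signature multiset is
[(2; —), (2; —), (2; 1,1), (2; 1,1), (2; 1,1), (2; 1,1), (2; 1,1,1,1), (3; 1), (3; 1), (3; 1), (4; —), (5; 1)]


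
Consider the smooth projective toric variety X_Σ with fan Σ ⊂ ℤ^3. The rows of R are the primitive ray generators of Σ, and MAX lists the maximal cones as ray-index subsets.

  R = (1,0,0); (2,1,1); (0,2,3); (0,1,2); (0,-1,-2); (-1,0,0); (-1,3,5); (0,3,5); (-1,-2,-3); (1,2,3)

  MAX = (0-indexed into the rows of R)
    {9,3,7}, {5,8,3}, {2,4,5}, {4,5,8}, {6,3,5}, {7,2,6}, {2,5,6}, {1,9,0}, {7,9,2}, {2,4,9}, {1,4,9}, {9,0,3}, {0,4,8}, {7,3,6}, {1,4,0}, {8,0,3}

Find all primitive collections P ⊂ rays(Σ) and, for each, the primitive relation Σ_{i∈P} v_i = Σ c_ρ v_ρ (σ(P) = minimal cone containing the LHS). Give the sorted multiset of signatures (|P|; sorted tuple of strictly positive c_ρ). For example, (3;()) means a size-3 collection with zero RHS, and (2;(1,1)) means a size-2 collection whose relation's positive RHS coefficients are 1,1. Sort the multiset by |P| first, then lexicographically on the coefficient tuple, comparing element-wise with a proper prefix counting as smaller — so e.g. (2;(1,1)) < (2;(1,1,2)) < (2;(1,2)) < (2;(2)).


22 minimal non-faces of Δ(Σ) (on 10 rays):

  • {0,5}:  v_{0} + v_{5} = 0 — sig = (2;())
  • {3,4}:  v_{3} + v_{4} = 0 — sig = (2;())
  • {8,9}:  v_{8} + v_{9} = 0 — sig = (2;())
  • {0,2}:  v_{0} + v_{2} = v_{9} — sig = (2;(1))
  • {0,6}:  v_{0} + v_{6} = v_{7} — sig = (2;(1))
  • {2,3}:  v_{2} + v_{3} = v_{7} — sig = (2;(1))
  • {2,8}:  v_{2} + v_{8} = v_{5} — sig = (2;(1))
  • {4,7}:  v_{4} + v_{7} = v_{2} — sig = (2;(1))
  • {5,7}:  v_{5} + v_{7} = v_{6} — sig = (2;(1))
  • {5,9}:  v_{5} + v_{9} = v_{2} — sig = (2;(1))
  • {0,7}:  v_{0} + v_{7} = v_{3} + v_{9} — sig = (2;(1,1))
  • {1,3}:  v_{1} + v_{3} = v_{0} + v_{9} — sig = (2;(1,1))
  • {1,5}:  v_{1} + v_{5} = v_{4} + v_{9} — sig = (2;(1,1))
  • {1,6}:  v_{1} + v_{6} = v_{2} + v_{9} — sig = (2;(1,1))
  • {1,8}:  v_{1} + v_{8} = v_{0} + v_{4} — sig = (2;(1,1))
  • {4,6}:  v_{4} + v_{6} = v_{2} + v_{5} — sig = (2;(1,1))
  • {6,9}:  v_{6} + v_{9} = v_{2} + v_{7} — sig = (2;(1,1))
  • {7,8}:  v_{7} + v_{8} = v_{3} + v_{5} — sig = (2;(1,1))
  • {1,2}:  v_{1} + v_{2} = v_{4} + 2·v_{9} — sig = (2;(1,2))
  • {6,8}:  v_{6} + v_{8} = v_{3} + 2·v_{5} — sig = (2;(1,2))
  • {1,7}:  v_{1} + v_{7} = 2·v_{9} — sig = (2;(2))
  • {0,4,9}:  v_{0} + v_{4} + v_{9} = v_{1} — sig = (3;(1))

Signatures (|P|; sorted positive RHS coefficients), sorted:
[(2;()), (2;()), (2;()), (2;(1)), (2;(1)), (2;(1)), (2;(1)), (2;(1)), (2;(1)), (2;(1)), (2;(1,1)), (2;(1,1)), (2;(1,1)), (2;(1,1)), (2;(1,1)), (2;(1,1)), (2;(1,1)), (2;(1,1)), (2;(1,2)), (2;(1,2)), (2;(2)), (3;(1))]


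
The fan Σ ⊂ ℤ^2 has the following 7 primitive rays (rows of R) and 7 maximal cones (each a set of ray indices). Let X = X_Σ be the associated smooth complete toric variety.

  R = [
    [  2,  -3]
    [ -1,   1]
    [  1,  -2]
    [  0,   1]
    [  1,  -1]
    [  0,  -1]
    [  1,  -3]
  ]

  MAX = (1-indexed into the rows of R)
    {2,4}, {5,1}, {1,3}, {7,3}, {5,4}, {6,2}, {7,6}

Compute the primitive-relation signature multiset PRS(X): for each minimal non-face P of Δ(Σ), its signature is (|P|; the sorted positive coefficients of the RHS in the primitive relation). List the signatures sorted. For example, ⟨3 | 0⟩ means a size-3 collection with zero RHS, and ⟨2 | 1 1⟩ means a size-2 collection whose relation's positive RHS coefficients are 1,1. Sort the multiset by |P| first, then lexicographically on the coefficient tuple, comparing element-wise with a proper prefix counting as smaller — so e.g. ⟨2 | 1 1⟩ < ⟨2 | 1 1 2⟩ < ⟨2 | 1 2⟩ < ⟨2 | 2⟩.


The 14 primitive collections of Σ (r=7, n=2):

  • {2,5}:  v_{2} + v_{5} = 0  →  sig = ⟨2 | 0⟩
  • {4,6}:  v_{4} + v_{6} = 0  →  sig = ⟨2 | 0⟩
  • {1,2}:  v_{1} + v_{2} = v_{3}  →  sig = ⟨2 | 1⟩
  • {2,3}:  v_{2} + v_{3} = v_{6}  →  sig = ⟨2 | 1⟩
  • {3,4}:  v_{3} + v_{4} = v_{5}  →  sig = ⟨2 | 1⟩
  • {3,5}:  v_{3} + v_{5} = v_{1}  →  sig = ⟨2 | 1⟩
  • {3,6}:  v_{3} + v_{6} = v_{7}  →  sig = ⟨2 | 1⟩
  • {4,7}:  v_{4} + v_{7} = v_{3}  →  sig = ⟨2 | 1⟩
  • {5,6}:  v_{5} + v_{6} = v_{3}  →  sig = ⟨2 | 1⟩
  • {1,4}:  v_{1} + v_{4} = 2·v_{5}  →  sig = ⟨2 | 2⟩
  • {1,6}:  v_{1} + v_{6} = 2·v_{3}  →  sig = ⟨2 | 2⟩
  • {2,7}:  v_{2} + v_{7} = 2·v_{6}  →  sig = ⟨2 | 2⟩
  • {5,7}:  v_{5} + v_{7} = 2·v_{3}  →  sig = ⟨2 | 2⟩
  • {1,7}:  v_{1} + v_{7} = 3·v_{3}  →  sig = ⟨2 | 3⟩

Signatures (|P|; sorted positive RHS coefficients), sorted:
{ ⟨2 | 0⟩ ×2,  ⟨2 | 1⟩ ×7,  ⟨2 | 2⟩ ×4,  ⟨2 | 3⟩ }


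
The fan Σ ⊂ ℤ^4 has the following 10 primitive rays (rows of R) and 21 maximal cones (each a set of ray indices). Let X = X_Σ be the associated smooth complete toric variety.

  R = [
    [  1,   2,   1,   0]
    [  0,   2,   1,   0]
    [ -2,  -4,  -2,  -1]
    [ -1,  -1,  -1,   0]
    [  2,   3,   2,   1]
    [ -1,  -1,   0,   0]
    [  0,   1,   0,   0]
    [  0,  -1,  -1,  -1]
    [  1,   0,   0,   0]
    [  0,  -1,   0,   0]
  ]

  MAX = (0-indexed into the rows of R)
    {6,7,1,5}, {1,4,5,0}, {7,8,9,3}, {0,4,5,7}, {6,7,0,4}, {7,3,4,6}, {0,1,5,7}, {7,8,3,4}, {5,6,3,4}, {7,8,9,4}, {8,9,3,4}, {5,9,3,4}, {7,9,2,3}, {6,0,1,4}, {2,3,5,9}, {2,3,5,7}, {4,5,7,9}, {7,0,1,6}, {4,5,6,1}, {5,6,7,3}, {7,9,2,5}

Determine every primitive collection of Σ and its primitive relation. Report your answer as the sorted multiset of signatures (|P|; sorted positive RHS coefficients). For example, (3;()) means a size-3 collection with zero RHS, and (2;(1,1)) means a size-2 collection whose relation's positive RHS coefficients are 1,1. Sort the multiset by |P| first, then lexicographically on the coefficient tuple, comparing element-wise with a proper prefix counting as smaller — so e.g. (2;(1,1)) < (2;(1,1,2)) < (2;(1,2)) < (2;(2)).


Primitive collections (20):

  {6,9}:  v_{6} + v_{9} = 0  ⇒ sig = (2;())
  {0,3}:  v_{0} + v_{3} = v_{6}  ⇒ sig = (2;(1))
  {1,8}:  v_{1} + v_{8} = v_{0}  ⇒ sig = (2;(1))
  {2,4}:  v_{2} + v_{4} = v_{9}  ⇒ sig = (2;(1))
  {5,8}:  v_{5} + v_{8} = v_{9}  ⇒ sig = (2;(1))
  {0,2}:  v_{0} + v_{2} = v_{5} + v_{7}  ⇒ sig = (2;(1,1))
  {0,8}:  v_{0} + v_{8} = v_{4} + v_{7}  ⇒ sig = (2;(1,1))
  {1,9}:  v_{1} + v_{9} = v_{0} + v_{5}  ⇒ sig = (2;(1,1))
  {0,9}:  v_{0} + v_{9} = v_{4} + v_{5} + v_{7}  ⇒ sig = (2;(1,1,1))
  {2,6}:  v_{2} + v_{6} = v_{3} + v_{5} + v_{7}  ⇒ sig = (2;(1,1,1))
  {6,8}:  v_{6} + v_{8} = v_{3} + v_{4} + v_{7}  ⇒ sig = (2;(1,1,1))
  {1,2}:  v_{1} + v_{2} = 2·v_{5} + v_{6} + v_{7}  ⇒ sig = (2;(1,1,2))
  {2,8}:  v_{2} + v_{8} = v_{3} + v_{7} + 2·v_{9}  ⇒ sig = (2;(1,1,2))
  {1,3}:  v_{1} + v_{3} = v_{5} + 2·v_{6}  ⇒ sig = (2;(1,2))
  {0,5,6}:  v_{0} + v_{5} + v_{6} = v_{1}  ⇒ sig = (3;(1))
  {1,4,7}:  v_{1} + v_{4} + v_{7} = 2·v_{0}  ⇒ sig = (3;(2))
  {3,4,5,7}:  v_{3} + v_{4} + v_{5} + v_{7} = 0  ⇒ sig = (4;())
  {3,4,7,9}:  v_{3} + v_{4} + v_{7} + v_{9} = v_{8}  ⇒ sig = (4;(1))
  {3,5,7,9}:  v_{3} + v_{5} + v_{7} + v_{9} = v_{2}  ⇒ sig = (4;(1))
  {4,5,6,7}:  v_{4} + v_{5} + v_{6} + v_{7} = v_{0}  ⇒ sig = (4;(1))

Sorted signature multiset PRS(X):
    |P|=2: 14 collections, coeffs (), (1), (1), (1), (1), (1,1), (1,1), (1,1), (1,1,1), (1,1,1), (1,1,1), (1,1,2), (1,1,2), (1,2)
    |P|=3: 2 collections, coeffs (1), (2)
    |P|=4: 4 collections, coeffs (), (1), (1), (1)


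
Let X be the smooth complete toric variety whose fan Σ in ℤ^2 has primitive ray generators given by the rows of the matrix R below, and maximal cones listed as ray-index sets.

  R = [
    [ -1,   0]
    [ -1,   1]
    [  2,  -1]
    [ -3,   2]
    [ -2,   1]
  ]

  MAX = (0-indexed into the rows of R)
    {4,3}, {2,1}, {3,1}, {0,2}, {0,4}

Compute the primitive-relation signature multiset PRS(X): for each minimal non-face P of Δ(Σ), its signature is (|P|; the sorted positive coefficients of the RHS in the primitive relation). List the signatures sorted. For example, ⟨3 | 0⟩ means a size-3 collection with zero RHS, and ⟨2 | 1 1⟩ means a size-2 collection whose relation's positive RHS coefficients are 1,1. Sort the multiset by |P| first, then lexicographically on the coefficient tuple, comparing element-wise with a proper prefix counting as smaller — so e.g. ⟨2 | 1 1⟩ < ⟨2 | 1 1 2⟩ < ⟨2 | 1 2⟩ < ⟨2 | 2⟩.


5 collections generate NE(X_Σ); each relation:

  {2,4}:  v_{2} + v_{4} = 0  →  sig = ⟨2 | 0⟩
  {0,1}:  v_{0} + v_{1} = v_{4}  →  sig = ⟨2 | 1⟩
  {1,4}:  v_{1} + v_{4} = v_{3}  →  sig = ⟨2 | 1⟩
  {2,3}:  v_{2} + v_{3} = v_{1}  →  sig = ⟨2 | 1⟩
  {0,3}:  v_{0} + v_{3} = 2·v_{4}  →  sig = ⟨2 | 2⟩

so the primitive-relation signature multiset is
    ⟨2 | 0⟩
    ⟨2 | 1⟩
    ⟨2 | 1⟩
    ⟨2 | 1⟩
    ⟨2 | 2⟩


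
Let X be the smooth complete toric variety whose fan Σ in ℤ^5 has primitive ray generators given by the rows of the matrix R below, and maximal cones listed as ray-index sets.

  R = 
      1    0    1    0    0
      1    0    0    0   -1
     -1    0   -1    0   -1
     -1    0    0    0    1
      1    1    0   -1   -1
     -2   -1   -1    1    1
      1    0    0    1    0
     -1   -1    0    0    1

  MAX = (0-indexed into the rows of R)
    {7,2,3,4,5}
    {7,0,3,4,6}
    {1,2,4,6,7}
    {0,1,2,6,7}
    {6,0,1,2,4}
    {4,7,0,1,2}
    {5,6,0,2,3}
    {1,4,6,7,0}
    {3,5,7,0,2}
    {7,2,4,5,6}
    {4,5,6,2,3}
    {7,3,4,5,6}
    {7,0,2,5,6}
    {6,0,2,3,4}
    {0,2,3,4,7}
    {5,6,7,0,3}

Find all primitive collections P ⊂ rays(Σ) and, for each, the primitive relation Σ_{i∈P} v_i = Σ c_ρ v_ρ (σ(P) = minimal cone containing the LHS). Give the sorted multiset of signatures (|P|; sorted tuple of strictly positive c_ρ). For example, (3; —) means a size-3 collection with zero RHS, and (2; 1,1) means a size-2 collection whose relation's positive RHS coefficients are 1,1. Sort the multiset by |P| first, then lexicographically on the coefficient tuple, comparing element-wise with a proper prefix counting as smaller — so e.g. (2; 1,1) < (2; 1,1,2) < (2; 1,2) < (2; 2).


Primitive collections (5):

  P={1,3}:  v_{1} + v_{3} = 0  →  sig = (2; —)
  P={1,5}:  v_{1} + v_{5} = v_{2} + v_{6} + v_{7}  →  sig = (2; 1,1,1)
  P={0,4,5}:  v_{0} + v_{4} + v_{5} = 0  →  sig = (3; —)
  P={2,3,6,7}:  v_{2} + v_{3} + v_{6} + v_{7} = v_{5}  →  sig = (4; 1)
  P={0,2,4,6,7}:  v_{0} + v_{2} + v_{4} + v_{6} + v_{7} = v_{1}  →  sig = (5; 1)

Signatures (|P|; sorted positive RHS coefficients), sorted:
[(2; —), (2; 1,1,1), (3; —), (4; 1), (5; 1)]


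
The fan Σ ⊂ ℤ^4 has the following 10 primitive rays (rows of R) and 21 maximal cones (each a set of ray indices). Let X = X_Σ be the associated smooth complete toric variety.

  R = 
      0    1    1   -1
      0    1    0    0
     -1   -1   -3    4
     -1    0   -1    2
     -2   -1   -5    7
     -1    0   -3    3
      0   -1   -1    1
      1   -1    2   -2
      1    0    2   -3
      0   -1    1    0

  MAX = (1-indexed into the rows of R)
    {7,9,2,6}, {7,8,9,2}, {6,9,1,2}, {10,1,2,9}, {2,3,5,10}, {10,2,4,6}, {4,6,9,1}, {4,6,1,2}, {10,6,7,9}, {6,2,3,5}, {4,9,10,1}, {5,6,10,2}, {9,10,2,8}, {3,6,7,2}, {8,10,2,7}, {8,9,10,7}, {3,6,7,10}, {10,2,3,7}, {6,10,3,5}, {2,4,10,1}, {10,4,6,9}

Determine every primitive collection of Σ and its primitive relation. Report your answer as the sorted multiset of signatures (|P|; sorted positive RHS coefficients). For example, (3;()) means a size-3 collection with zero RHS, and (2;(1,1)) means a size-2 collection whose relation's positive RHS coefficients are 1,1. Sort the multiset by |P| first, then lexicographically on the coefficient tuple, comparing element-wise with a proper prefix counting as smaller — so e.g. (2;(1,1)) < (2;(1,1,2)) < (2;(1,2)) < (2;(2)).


|primitive collections| = 20. Relations:

  P={1,7}:  v_{1} + v_{7} = 0  ⇒ sig = (2;())
  P={3,9}:  v_{3} + v_{9} = v_{7}  ⇒ sig = (2;(1))
  P={4,8}:  v_{4} + v_{8} = v_{10}  ⇒ sig = (2;(1))
  P={5,9}:  v_{5} + v_{9} = v_{3}  ⇒ sig = (2;(1))
  P={6,8}:  v_{6} + v_{8} = v_{7}  ⇒ sig = (2;(1))
  P={4,7}:  v_{4} + v_{7} = v_{6} + v_{10}  ⇒ sig = (2;(1,1))
  P={1,3}:  v_{1} + v_{3} = v_{2} + v_{6} + v_{10}  ⇒ sig = (2;(1,1,1))
  P={1,8}:  v_{1} + v_{8} = v_{2} + v_{9} + v_{10}  ⇒ sig = (2;(1,1,1))
  P={5,8}:  v_{5} + v_{8} = v_{2} + v_{3} + v_{7} + v_{10}  ⇒ sig = (2;(1,1,1,1))
  P={3,8}:  v_{3} + v_{8} = v_{2} + 2·v_{7} + v_{10}  ⇒ sig = (2;(1,1,2))
  P={3,4}:  v_{3} + v_{4} = v_{2} + 2·v_{6} + 2·v_{10}  ⇒ sig = (2;(1,2,2))
  P={5,7}:  v_{5} + v_{7} = 2·v_{3}  ⇒ sig = (2;(2))
  P={1,5}:  v_{1} + v_{5} = 2·v_{2} + 2·v_{6} + 2·v_{10}  ⇒ sig = (2;(2,2,2))
  P={4,5}:  v_{4} + v_{5} = 2·v_{2} + 3·v_{6} + 3·v_{10}  ⇒ sig = (2;(2,3,3))
  P={1,6,10}:  v_{1} + v_{6} + v_{10} = v_{4}  ⇒ sig = (3;(1))
  P={2,4,9}:  v_{2} + v_{4} + v_{9} = v_{1}  ⇒ sig = (3;(1))
  P={2,6,9,10}:  v_{2} + v_{6} + v_{9} + v_{10} = 0  ⇒ sig = (4;())
  P={2,3,6,10}:  v_{2} + v_{3} + v_{6} + v_{10} = v_{5}  ⇒ sig = (4;(1))
  P={2,6,7,10}:  v_{2} + v_{6} + v_{7} + v_{10} = v_{3}  ⇒ sig = (4;(1))
  P={2,7,9,10}:  v_{2} + v_{7} + v_{9} + v_{10} = v_{8}  ⇒ sig = (4;(1))

Hence PRS(X_Σ) =
[(2;()), (2;(1)), (2;(1)), (2;(1)), (2;(1)), (2;(1,1)), (2;(1,1,1)), (2;(1,1,1)), (2;(1,1,1,1)), (2;(1,1,2)), (2;(1,2,2)), (2;(2)), (2;(2,2,2)), (2;(2,3,3)), (3;(1)), (3;(1)), (4;()), (4;(1)), (4;(1)), (4;(1))]


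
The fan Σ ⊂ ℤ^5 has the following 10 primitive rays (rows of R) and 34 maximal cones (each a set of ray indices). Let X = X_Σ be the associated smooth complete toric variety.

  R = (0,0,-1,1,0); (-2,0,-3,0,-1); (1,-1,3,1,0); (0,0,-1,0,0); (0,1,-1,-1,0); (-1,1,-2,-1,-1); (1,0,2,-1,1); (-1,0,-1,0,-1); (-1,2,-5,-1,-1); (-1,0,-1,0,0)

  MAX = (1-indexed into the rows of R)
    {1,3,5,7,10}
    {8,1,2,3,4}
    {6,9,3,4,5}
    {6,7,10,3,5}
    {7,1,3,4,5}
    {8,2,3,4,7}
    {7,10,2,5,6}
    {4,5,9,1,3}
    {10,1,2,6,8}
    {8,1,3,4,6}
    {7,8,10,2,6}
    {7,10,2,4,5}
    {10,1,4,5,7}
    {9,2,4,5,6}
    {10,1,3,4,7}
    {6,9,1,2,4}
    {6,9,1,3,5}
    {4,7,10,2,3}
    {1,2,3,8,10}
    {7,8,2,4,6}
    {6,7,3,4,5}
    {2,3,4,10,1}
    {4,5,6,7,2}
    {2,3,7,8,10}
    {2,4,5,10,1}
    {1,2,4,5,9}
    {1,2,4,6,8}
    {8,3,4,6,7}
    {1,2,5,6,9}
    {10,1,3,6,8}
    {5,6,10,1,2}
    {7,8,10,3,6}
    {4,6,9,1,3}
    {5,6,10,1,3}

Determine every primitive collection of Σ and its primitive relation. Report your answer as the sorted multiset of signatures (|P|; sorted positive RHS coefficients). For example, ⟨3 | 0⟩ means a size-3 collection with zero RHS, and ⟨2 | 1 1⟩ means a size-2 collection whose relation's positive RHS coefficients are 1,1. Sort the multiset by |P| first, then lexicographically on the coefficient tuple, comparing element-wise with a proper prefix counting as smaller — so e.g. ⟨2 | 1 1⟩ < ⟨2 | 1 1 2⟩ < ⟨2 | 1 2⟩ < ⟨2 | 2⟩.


|primitive collections| = 14. Relations:

  {5,8}:  v_{5} + v_{8} = v_{6}  so sig = ⟨2 | 1⟩
  {8,9}:  v_{8} + v_{9} = v_{1} + v_{4} + 2·v_{6}  so sig = ⟨2 | 1 1 2⟩
  {9,10}:  v_{9} + v_{10} = v_{1} + v_{2} + 2·v_{5}  so sig = ⟨2 | 1 1 2⟩
  {7,9}:  v_{7} + v_{9} = v_{4} + 2·v_{5}  so sig = ⟨2 | 1 2⟩
  {1,7,8}:  v_{1} + v_{7} + v_{8} = 0  so sig = ⟨3 | 0⟩
  {1,6,7}:  v_{1} + v_{6} + v_{7} = v_{5}  so sig = ⟨3 | 1⟩
  {2,3,5}:  v_{2} + v_{3} + v_{5} = v_{8}  so sig = ⟨3 | 1⟩
  {4,8,10}:  v_{4} + v_{8} + v_{10} = v_{2}  so sig = ⟨3 | 1⟩
  {1,2,7}:  v_{1} + v_{2} + v_{7} = v_{4} + v_{10}  so sig = ⟨3 | 1 1⟩
  {4,6,10}:  v_{4} + v_{6} + v_{10} = v_{2} + v_{5}  so sig = ⟨3 | 1 1⟩
  {2,3,9}:  v_{2} + v_{3} + v_{9} = v_{1} + v_{4} + v_{6} + v_{8}  so sig = ⟨3 | 1 1 1 1⟩
  {2,3,6}:  v_{2} + v_{3} + v_{6} = 2·v_{8}  so sig = ⟨3 | 2⟩
  {3,4,5,10}:  v_{3} + v_{4} + v_{5} + v_{10} = 0  so sig = ⟨4 | 0⟩
  {1,4,5,6}:  v_{1} + v_{4} + v_{5} + v_{6} = v_{9}  so sig = ⟨4 | 1⟩

Hence PRS(X_Σ) =
{ ⟨2 | 1⟩,  ⟨2 | 1 1 2⟩ ×2,  ⟨2 | 1 2⟩,  ⟨3 | 0⟩,  ⟨3 | 1⟩ ×3,  ⟨3 | 1 1⟩ ×2,  ⟨3 | 1 1 1 1⟩,  ⟨3 | 2⟩,  ⟨4 | 0⟩,  ⟨4 | 1⟩ }


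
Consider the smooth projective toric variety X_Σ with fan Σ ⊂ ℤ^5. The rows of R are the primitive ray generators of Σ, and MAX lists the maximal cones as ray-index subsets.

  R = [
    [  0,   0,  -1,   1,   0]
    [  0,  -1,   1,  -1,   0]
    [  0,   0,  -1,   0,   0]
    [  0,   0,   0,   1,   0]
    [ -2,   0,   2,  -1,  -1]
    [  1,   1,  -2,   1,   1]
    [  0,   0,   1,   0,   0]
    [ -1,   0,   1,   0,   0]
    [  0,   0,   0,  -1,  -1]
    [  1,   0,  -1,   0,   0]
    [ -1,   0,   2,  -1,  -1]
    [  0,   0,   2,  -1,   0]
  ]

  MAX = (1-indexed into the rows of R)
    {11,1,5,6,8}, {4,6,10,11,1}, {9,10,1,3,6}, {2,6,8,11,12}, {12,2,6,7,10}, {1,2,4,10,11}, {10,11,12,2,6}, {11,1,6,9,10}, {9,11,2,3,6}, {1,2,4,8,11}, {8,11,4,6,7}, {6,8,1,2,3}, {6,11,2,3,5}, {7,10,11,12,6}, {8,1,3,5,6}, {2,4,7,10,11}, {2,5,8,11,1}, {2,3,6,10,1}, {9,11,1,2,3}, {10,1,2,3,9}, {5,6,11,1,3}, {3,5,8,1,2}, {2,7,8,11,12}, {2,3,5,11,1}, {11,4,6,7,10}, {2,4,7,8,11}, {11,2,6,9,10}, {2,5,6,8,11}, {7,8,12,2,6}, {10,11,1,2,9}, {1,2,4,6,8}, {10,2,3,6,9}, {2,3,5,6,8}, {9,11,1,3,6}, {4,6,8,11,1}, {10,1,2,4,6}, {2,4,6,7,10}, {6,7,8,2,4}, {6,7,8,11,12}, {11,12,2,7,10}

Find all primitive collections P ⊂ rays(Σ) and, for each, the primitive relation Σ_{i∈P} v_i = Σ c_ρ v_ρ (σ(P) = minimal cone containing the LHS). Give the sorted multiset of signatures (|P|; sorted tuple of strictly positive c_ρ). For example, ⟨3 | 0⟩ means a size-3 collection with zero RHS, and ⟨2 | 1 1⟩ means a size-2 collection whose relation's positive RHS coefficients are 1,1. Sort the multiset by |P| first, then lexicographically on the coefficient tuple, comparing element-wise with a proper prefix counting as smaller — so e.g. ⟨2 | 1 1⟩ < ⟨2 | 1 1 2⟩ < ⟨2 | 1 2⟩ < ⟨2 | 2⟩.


|primitive collections| = 23. Relations:

  {3,7}:  v_{3} + v_{7} = 0 ; sig = ⟨2 | 0⟩
  {8,10}:  v_{8} + v_{10} = 0 ; sig = ⟨2 | 0⟩
  {1,7}:  v_{1} + v_{7} = v_{4} ; sig = ⟨2 | 1⟩
  {1,12}:  v_{1} + v_{12} = v_{7} ; sig = ⟨2 | 1⟩
  {3,4}:  v_{3} + v_{4} = v_{1} ; sig = ⟨2 | 1⟩
  {5,7}:  v_{5} + v_{7} = v_{8} + v_{11} ; sig = ⟨2 | 1 1⟩
  {5,10}:  v_{5} + v_{10} = v_{3} + v_{11} ; sig = ⟨2 | 1 1⟩
  {7,9}:  v_{7} + v_{9} = v_{10} + v_{11} ; sig = ⟨2 | 1 1⟩
  {8,9}:  v_{8} + v_{9} = v_{3} + v_{11} ; sig = ⟨2 | 1 1⟩
  {3,12}:  v_{3} + v_{12} = v_{2} + v_{6} + v_{11} ; sig = ⟨2 | 1 1 1⟩
  {4,5}:  v_{4} + v_{5} = v_{1} + v_{8} + v_{11} ; sig = ⟨2 | 1 1 1⟩
  {4,9}:  v_{4} + v_{9} = v_{1} + v_{10} + v_{11} ; sig = ⟨2 | 1 1 1⟩
  {5,12}:  v_{5} + v_{12} = v_{2} + v_{6} + v_{8} + 2·v_{11} ; sig = ⟨2 | 1 1 1 2⟩
  {9,12}:  v_{9} + v_{12} = v_{2} + v_{6} + v_{10} + 2·v_{11} ; sig = ⟨2 | 1 1 1 2⟩
  {4,12}:  v_{4} + v_{12} = 2·v_{7} ; sig = ⟨2 | 2⟩
  {5,9}:  v_{5} + v_{9} = 2·v_{3} + 2·v_{11} ; sig = ⟨2 | 2 2⟩
  {3,8,11}:  v_{3} + v_{8} + v_{11} = v_{5} ; sig = ⟨3 | 1⟩
  {3,10,11}:  v_{3} + v_{10} + v_{11} = v_{9} ; sig = ⟨3 | 1⟩
  {1,2,6,11}:  v_{1} + v_{2} + v_{6} + v_{11} = 0 ; sig = ⟨4 | 0⟩
  {2,4,6,11}:  v_{2} + v_{4} + v_{6} + v_{11} = v_{7} ; sig = ⟨4 | 1⟩
  {2,6,7,11}:  v_{2} + v_{6} + v_{7} + v_{11} = v_{12} ; sig = ⟨4 | 1⟩
  {1,2,5,6}:  v_{1} + v_{2} + v_{5} + v_{6} = v_{3} + v_{8} ; sig = ⟨4 | 1 1⟩
  {1,2,6,9}:  v_{1} + v_{2} + v_{6} + v_{9} = v_{3} + v_{10} ; sig = ⟨4 | 1 1⟩

Signatures (|P|; sorted positive RHS coefficients), sorted:
{ ⟨2 | 0⟩ ×2,  ⟨2 | 1⟩ ×3,  ⟨2 | 1 1⟩ ×4,  ⟨2 | 1 1 1⟩ ×3,  ⟨2 | 1 1 1 2⟩ ×2,  ⟨2 | 2⟩,  ⟨2 | 2 2⟩,  ⟨3 | 1⟩ ×2,  ⟨4 | 0⟩,  ⟨4 | 1⟩ ×2,  ⟨4 | 1 1⟩ ×2 }


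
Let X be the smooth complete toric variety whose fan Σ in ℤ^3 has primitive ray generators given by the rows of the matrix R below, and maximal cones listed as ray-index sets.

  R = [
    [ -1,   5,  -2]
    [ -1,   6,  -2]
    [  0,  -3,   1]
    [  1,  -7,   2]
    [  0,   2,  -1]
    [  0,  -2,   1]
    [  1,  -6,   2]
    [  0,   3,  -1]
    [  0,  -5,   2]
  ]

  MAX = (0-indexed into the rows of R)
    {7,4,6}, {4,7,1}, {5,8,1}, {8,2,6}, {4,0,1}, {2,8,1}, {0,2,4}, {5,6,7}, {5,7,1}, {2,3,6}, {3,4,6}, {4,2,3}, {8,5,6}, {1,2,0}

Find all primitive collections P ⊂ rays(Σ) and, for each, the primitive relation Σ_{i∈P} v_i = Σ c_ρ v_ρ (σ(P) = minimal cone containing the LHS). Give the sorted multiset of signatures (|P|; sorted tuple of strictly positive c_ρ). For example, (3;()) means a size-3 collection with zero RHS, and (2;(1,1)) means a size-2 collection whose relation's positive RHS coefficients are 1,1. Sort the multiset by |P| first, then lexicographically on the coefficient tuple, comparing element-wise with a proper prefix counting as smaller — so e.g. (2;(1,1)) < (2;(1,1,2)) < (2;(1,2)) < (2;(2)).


|primitive collections| = 17. Relations:

  {1,6}:  v_{1} + v_{6} = 0  →  sig = (2;())
  {2,7}:  v_{2} + v_{7} = 0  →  sig = (2;())
  {4,5}:  v_{4} + v_{5} = 0  →  sig = (2;())
  {2,5}:  v_{2} + v_{5} = v_{8}  →  sig = (2;(1))
  {4,8}:  v_{4} + v_{8} = v_{2}  →  sig = (2;(1))
  {7,8}:  v_{7} + v_{8} = v_{5}  →  sig = (2;(1))
  {0,5}:  v_{0} + v_{5} = v_{1} + v_{2}  →  sig = (2;(1,1))
  {0,6}:  v_{0} + v_{6} = v_{2} + v_{4}  →  sig = (2;(1,1))
  {0,7}:  v_{0} + v_{7} = v_{1} + v_{4}  →  sig = (2;(1,1))
  {1,3}:  v_{1} + v_{3} = v_{2} + v_{4}  →  sig = (2;(1,1))
  {3,5}:  v_{3} + v_{5} = v_{2} + v_{6}  →  sig = (2;(1,1))
  {3,7}:  v_{3} + v_{7} = v_{4} + v_{6}  →  sig = (2;(1,1))
  {0,8}:  v_{0} + v_{8} = v_{1} + 2·v_{2}  →  sig = (2;(1,2))
  {3,8}:  v_{3} + v_{8} = 2·v_{2} + v_{6}  →  sig = (2;(1,2))
  {0,3}:  v_{0} + v_{3} = 2·v_{2} + 2·v_{4}  →  sig = (2;(2,2))
  {1,2,4}:  v_{1} + v_{2} + v_{4} = v_{0}  →  sig = (3;(1))
  {2,4,6}:  v_{2} + v_{4} + v_{6} = v_{3}  →  sig = (3;(1))

Hence PRS(X_Σ) =
{ (2;()) ×3,  (2;(1)) ×3,  (2;(1,1)) ×6,  (2;(1,2)) ×2,  (2;(2,2)),  (3;(1)) ×2 }


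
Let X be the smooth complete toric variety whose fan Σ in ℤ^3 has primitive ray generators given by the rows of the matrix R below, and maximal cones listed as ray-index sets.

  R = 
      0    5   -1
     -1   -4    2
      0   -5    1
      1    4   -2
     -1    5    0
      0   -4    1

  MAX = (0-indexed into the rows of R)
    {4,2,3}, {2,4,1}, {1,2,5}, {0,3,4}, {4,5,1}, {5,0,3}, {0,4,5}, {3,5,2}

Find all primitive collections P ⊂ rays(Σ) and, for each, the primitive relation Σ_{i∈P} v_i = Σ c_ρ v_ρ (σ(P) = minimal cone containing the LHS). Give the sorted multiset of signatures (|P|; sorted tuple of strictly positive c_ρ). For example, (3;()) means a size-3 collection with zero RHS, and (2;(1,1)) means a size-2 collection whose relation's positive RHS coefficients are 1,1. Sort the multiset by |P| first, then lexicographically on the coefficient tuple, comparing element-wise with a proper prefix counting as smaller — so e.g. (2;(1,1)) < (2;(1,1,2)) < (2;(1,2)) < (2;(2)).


|primitive collections| = 5. Relations:

  • {0,2}:  v_{0} + v_{2} = 0 — sig = (2;())
  • {1,3}:  v_{1} + v_{3} = 0 — sig = (2;())
  • {0,1}:  v_{0} + v_{1} = v_{4} + v_{5} — sig = (2;(1,1))
  • {2,4,5}:  v_{2} + v_{4} + v_{5} = v_{1} — sig = (3;(1))
  • {3,4,5}:  v_{3} + v_{4} + v_{5} = v_{0} — sig = (3;(1))

Sorted signature multiset PRS(X):
    |P|=2: 3 collections, coeffs (), (), (1,1)
    |P|=3: 2 collections, coeffs (1), (1)


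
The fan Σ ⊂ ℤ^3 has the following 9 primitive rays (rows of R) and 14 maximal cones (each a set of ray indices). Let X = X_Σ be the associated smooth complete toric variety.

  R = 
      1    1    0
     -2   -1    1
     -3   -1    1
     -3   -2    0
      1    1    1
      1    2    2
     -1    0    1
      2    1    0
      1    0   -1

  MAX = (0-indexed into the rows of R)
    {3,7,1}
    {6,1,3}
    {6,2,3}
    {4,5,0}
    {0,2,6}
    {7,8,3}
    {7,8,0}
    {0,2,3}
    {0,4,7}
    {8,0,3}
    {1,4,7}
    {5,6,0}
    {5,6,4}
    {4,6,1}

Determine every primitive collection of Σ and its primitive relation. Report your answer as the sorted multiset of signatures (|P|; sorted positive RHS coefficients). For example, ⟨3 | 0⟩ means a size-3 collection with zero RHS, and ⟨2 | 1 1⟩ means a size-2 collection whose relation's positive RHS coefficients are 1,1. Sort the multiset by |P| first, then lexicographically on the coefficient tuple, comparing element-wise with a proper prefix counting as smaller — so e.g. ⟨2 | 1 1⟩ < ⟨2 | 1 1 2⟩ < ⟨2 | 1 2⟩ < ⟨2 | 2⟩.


18 minimal non-faces of Δ(Σ) (on 9 rays):

  {6,8}:  v_{6} + v_{8} = 0  →  sig = ⟨2 | 0⟩
  {0,1}:  v_{0} + v_{1} = v_{6}  →  sig = ⟨2 | 1⟩
  {2,7}:  v_{2} + v_{7} = v_{6}  →  sig = ⟨2 | 1⟩
  {3,4}:  v_{3} + v_{4} = v_{1}  →  sig = ⟨2 | 1⟩
  {4,8}:  v_{4} + v_{8} = v_{7}  →  sig = ⟨2 | 1⟩
  {6,7}:  v_{6} + v_{7} = v_{4}  →  sig = ⟨2 | 1⟩
  {1,8}:  v_{1} + v_{8} = v_{3} + v_{7}  →  sig = ⟨2 | 1 1⟩
  {2,8}:  v_{2} + v_{8} = v_{0} + v_{3}  →  sig = ⟨2 | 1 1⟩
  {5,8}:  v_{5} + v_{8} = v_{0} + v_{4}  →  sig = ⟨2 | 1 1⟩
  {1,2}:  v_{1} + v_{2} = v_{3} + 2·v_{6}  →  sig = ⟨2 | 1 2⟩
  {1,5}:  v_{1} + v_{5} = v_{4} + 2·v_{6}  →  sig = ⟨2 | 1 2⟩
  {5,7}:  v_{5} + v_{7} = v_{0} + 2·v_{4}  →  sig = ⟨2 | 1 2⟩
  {2,5}:  v_{2} + v_{5} = v_{0} + 3·v_{6}  →  sig = ⟨2 | 1 3⟩
  {2,4}:  v_{2} + v_{4} = 2·v_{6}  →  sig = ⟨2 | 2⟩
  {3,5}:  v_{3} + v_{5} = 2·v_{6}  →  sig = ⟨2 | 2⟩
  {0,3,7}:  v_{0} + v_{3} + v_{7} = 0  →  sig = ⟨3 | 0⟩
  {0,3,6}:  v_{0} + v_{3} + v_{6} = v_{2}  →  sig = ⟨3 | 1⟩
  {0,4,6}:  v_{0} + v_{4} + v_{6} = v_{5}  →  sig = ⟨3 | 1⟩

Hence PRS(X_Σ) =
[⟨2 | 0⟩, ⟨2 | 1⟩, ⟨2 | 1⟩, ⟨2 | 1⟩, ⟨2 | 1⟩, ⟨2 | 1⟩, ⟨2 | 1 1⟩, ⟨2 | 1 1⟩, ⟨2 | 1 1⟩, ⟨2 | 1 2⟩, ⟨2 | 1 2⟩, ⟨2 | 1 2⟩, ⟨2 | 1 3⟩, ⟨2 | 2⟩, ⟨2 | 2⟩, ⟨3 | 0⟩, ⟨3 | 1⟩, ⟨3 | 1⟩]
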